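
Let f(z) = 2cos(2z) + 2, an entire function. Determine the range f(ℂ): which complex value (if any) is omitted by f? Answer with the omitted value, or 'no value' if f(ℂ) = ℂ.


Little Picard bounds the complement of f(ℂ) to at most one point.
cos is entire and surjective onto ℂ: for every w ∈ ℂ, cos(ζ) = w has a solution ζ ∈ ℂ (e.g., via the complex inverse arccos). With ζ = 2z this gives z = ζ/(2). Then 2·cos(2z) takes every value in 2·ℂ = ℂ, and adding 2 is a bijection of ℂ. So f is surjective and omits no value. (Note: only on the real line is cos bounded by [−1, 1].)

Omitted value: no value.


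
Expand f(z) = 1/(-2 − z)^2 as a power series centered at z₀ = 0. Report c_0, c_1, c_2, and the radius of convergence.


Let w = z − z₀, so z = z₀ + w.
Then -2 − z = -2 − (z₀ + w) = (-2 − z₀) − w = -2 − w.
f(z) = 1/(-2 − w)^2 = (1/(-2)^2) · (1 − w/(-2))^{−2}.
By the binomial series (1−u)^{−2} = Σ_{n≥0} C(n+1, 1) u^n for |u|<1, with u = w/(-2):
  c_n = C(n+1, 1) / (-2)^(n+2).
  c_0 = 1/(-2)^2 = 1/4.
  c_1 = 2/(-2)^3 = -1/4.
  c_2 = 3/(-2)^4 = 3/16.
The series is valid for |w/d| < 1, i.e. |z − z₀| < |d|.
Radius of convergence: R = |-2 − z₀| = |-2| = 2 (distance from z₀ to the singularity z = -2).

c_0 = 1/4, c_1 = -1/4, c_2 = 3/16; R = 2.


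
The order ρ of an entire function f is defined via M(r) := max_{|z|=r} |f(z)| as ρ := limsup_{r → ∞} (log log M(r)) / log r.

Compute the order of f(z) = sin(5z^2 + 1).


Write sin(w) = (e^{iw} ± e^{−iw})/(2 or 2i), so |sin(w)| ≤ e^{|w|}. With w = 5z^2 + 1, |w| ≤ 5r^2 + 1 on |z|=r, giving M(r) ≤ e^{5r^2 + 1} and ρ ≤ 2. For the lower bound, choose z on |z|=r with 5z^2 purely imaginary of modulus 5r^2; then |sin(5z^2 + 1)| grows like e^{5r^2}/2, so ρ ≥ 2. Hence ρ = 2.
Therefore ρ = 2.

Order ρ = 2.


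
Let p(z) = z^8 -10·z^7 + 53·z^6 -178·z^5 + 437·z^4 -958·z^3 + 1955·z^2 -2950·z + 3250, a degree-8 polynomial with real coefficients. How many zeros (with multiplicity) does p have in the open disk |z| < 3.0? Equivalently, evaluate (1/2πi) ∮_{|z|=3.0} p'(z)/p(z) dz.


The zeros of p are: (-1 + 2i), (-1 - 2i), (2 + 3i), (2 - 3i), (1 + 2i), (1 - 2i), (3 + 1i), (3 - 1i).
Their magnitudes are: 2.236, 2.236, 3.606, 3.606, 2.236, 2.236, 3.162, 3.162.
Zeros with |z| < R = 3.0: (-1 + 2i), (-1 - 2i), (1 + 2i), (1 - 2i).
Count = 4.
By the argument principle, (1/2πi) ∮_{|z|=R} p'(z)/p(z) dz equals exactly this count.

Number of zeros inside |z| < 3.0: 4.


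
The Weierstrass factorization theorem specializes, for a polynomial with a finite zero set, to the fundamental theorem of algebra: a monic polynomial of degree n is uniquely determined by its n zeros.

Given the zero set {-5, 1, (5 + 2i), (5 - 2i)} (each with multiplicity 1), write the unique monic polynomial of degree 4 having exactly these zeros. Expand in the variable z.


The polynomial is p(z) = ∏_{α ∈ S} (z − α), where S = {-5, 1, (5 + 2i), (5 - 2i)}.
Expanding the product yields: p(z) = z^4 -6·z^3 -16·z^2 + 166·z -145.
Note conjugate pairs combine to real quadratics: (z − (5+2i))(z − (5−2i)) = z² − 10z + 29.
The resulting polynomial has degree 4 and real coefficients as required.

p(z) = z^4 -6·z^3 -16·z^2 + 166·z -145.


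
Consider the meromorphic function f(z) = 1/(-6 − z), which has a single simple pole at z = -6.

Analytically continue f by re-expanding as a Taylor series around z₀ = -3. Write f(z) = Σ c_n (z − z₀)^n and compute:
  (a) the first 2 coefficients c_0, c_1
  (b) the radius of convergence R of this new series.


Let w = z − z₀, so z = z₀ + w.
Then -6 − z = -6 − (z₀ + w) = (-6 − z₀) − w = -3 − w.
f(z) = 1/(-3 − w) = (1/(-3)) · 1/(1 − w/(-3)) = Σ_{n≥0} w^n / (-3)^(n+1).
So c_n = 1/(-3)^(n+1):
  c_0 = 1/(-3)^1 = -1/3.
  c_1 = 1/(-3)^2 = 1/9.
The series is valid for |w/d| < 1, i.e. |z − z₀| < |d|.
Radius of convergence: R = |-6 − z₀| = |-3| = 3 (distance from z₀ to the singularity z = -6).

c_0 = -1/3, c_1 = 1/9; R = 3.


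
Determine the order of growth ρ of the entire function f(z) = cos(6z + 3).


cos(w) is a linear combination of e^{iw} and e^{−iw} (or e^w, e^{−w} in the hyperbolic case), so |cos(w)| ≤ e^{|w|}. With w = 6z + 3, |w| ≤ 6|z| + 3 = 6r + 3 on |z| = r, giving M(r) ≤ e^{6r + 3}, so ρ ≤ 1. On a suitable ray (z = it for sin/cos; z = t for sinh/cosh, t real → ∞), |cos(6z + 3)| grows like e^{6|t|}/2, so ρ ≥ 1. Hence ρ = 1.
Therefore ρ = 1.

Order ρ = 1.


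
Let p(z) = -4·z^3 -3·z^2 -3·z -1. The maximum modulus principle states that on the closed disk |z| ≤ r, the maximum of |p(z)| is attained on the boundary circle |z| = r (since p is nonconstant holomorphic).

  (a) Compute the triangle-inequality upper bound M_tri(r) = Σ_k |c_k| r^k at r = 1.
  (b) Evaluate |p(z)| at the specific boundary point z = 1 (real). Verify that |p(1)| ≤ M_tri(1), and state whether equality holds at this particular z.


Coefficients: c_0 = -1, c_1 = -3, c_2 = -3, c_3 = -4. Radius r = 1.
Part (a). Triangle bound: M_tri(r) = Σ_k |c_k| r^k
  = |-1|·1^0 + |-3|·1^1 + |-3|·1^2 + |-4|·1^3
  = 1 + 3 + 3 + 4 = 11.
This bounds M(r) := max_{|z|=r} |p(z)| from above; equality holds iff all terms c_k z^k can be made to align in phase at a single z on |z|=r.
Part (b). At z = 1 (real, on the circle |z| = r):
  p(1) = (-1)·1^0 + (-3)·1^1 + (-3)·1^2 + (-4)·1^3 = -11.
  |p(1)| = 11.
Since all nonzero coefficients share the same sign, |p(1)| = 11 = M_tri(1); the triangle bound is attained at z = 1, so in fact M(r) = 11.

M_tri(1) = 11; |p(1)| = 11; equality at z=1: yes.


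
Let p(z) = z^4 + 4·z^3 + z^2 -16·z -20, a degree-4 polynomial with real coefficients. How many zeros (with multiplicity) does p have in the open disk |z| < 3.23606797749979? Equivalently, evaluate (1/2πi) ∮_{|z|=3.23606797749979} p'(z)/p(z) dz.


The zeros of p are: (-2 + 1i), (-2 - 1i), 2, -2.
Their magnitudes are: 2.236, 2.236, 2, 2.
Zeros with |z| < R = 3.23606797749979: (-2 + 1i), (-2 - 1i), 2, -2.
Count = 4.
By the argument principle, (1/2πi) ∮_{|z|=R} p'(z)/p(z) dz equals exactly this count.

Number of zeros inside |z| < 3.23606797749979: 4.


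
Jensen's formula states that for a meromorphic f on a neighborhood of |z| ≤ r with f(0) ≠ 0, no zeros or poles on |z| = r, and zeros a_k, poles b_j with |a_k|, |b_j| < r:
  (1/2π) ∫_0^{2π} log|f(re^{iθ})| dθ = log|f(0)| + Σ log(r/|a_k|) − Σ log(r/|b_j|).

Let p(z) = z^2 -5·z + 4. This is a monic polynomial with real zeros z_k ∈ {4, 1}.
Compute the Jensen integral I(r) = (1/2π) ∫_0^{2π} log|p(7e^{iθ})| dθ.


Zeros: 1, 4; r = 7.
Inside |z| < r: 1, 4. Outside (|z| ≥ r): ∅.
p(0) = 4, so log|p(0)| = log(4) = 1.3863.
Apply Jensen: I(r) = log|p(0)| + Σ_k log(r/|z_k|), summed over zeros inside |z| < r.
  log(r/|z_k|) for z_k = 4: log(7/4) = 0.5596
  log(r/|z_k|) for z_k = 1: log(7/1) = 1.9459
Sum over inside zeros: 2.5055.
I(r) = log|p(0)| + (inside sum) = 1.3863 + 2.5055 = 3.8918.
Closed form (all zeros inside, monic): I(r) = n·log(r) = 2·log(7) = 3.8918. ✓

I(r) ≈ 3.8918.


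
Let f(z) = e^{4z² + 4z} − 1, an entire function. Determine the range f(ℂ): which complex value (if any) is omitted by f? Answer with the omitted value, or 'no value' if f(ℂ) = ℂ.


Little Picard bounds the complement of f(ℂ) to at most one point.
The exponent g(z) = 4z² + 4z is a nonconstant polynomial, hence surjective onto ℂ. So e^{g(z)} takes every value in {e^w : w ∈ ℂ} = ℂ ∖ {0}. Adding -1 shifts the range to ℂ ∖ {-1}. f omits exactly -1.

Omitted value: -1.


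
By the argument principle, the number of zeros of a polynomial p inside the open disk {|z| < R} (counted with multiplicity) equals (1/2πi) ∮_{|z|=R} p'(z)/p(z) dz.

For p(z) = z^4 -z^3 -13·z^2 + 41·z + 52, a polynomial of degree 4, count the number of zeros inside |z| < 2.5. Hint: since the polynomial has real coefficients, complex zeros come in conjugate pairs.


The zeros of p are: -4, (3 + 2i), (3 - 2i), -1.
Their magnitudes are: 4, 3.606, 3.606, 1.
Zeros with |z| < R = 2.5: -1.
Count = 1.
By the argument principle, (1/2πi) ∮_{|z|=R} p'(z)/p(z) dz equals exactly this count.

Number of zeros inside |z| < 2.5: 1.


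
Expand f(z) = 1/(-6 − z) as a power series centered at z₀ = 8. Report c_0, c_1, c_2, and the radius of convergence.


Let w = z − z₀, so z = z₀ + w.
Then -6 − z = -6 − (z₀ + w) = (-6 − z₀) − w = -14 − w.
f(z) = 1/(-14 − w) = (1/(-14)) · 1/(1 − w/(-14)) = Σ_{n≥0} w^n / (-14)^(n+1).
So c_n = 1/(-14)^(n+1):
  c_0 = 1/(-14)^1 = -1/14.
  c_1 = 1/(-14)^2 = 1/196.
  c_2 = 1/(-14)^3 = -1/2744.
The series is valid for |w/d| < 1, i.e. |z − z₀| < |d|.
Radius of convergence: R = |-6 − z₀| = |-14| = 14 (distance from z₀ to the singularity z = -6).

c_0 = -1/14, c_1 = 1/196, c_2 = -1/2744; R = 14.


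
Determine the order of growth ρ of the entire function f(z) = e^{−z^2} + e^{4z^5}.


Each summand is entire of order 2 and 5 respectively (as in the single-exponential case). The order of a sum is at most the max of the orders, so ρ ≤ 5. For the lower bound: on |z|=r choose arg z so that 4z^5 is real positive; then |e^{4z^5}| = e^{4r^5} while |e^{-1z^2}| ≤ e^{1r^2} = o(e^{4r^5}). So |f| ≥ e^{4r^5}(1 − o(1)) and ρ ≥ 5. Hence ρ = max(2, 5) = 5.
Therefore ρ = 5.

Order ρ = 5.


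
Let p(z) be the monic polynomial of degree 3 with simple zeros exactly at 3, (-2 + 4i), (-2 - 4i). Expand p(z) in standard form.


The polynomial is p(z) = ∏_{α ∈ S} (z − α), where S = {3, (-2 + 4i), (-2 - 4i)}.
Expanding the product yields: p(z) = z^3 + z^2 + 8·z -60.
Note conjugate pairs combine to real quadratics: (z − (-2+4i))(z − (-2−4i)) = z² + 4z + 20.
The resulting polynomial has degree 3 and real coefficients as required.

p(z) = z^3 + z^2 + 8·z -60.


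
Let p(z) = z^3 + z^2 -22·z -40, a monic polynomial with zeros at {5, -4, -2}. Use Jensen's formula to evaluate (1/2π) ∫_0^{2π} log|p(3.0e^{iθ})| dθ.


Zeros: -4, -2, 5; r = 3.0.
Inside |z| < r: -2. Outside (|z| ≥ r): -4, 5.
p(0) = -40, so log|p(0)| = log(40) = 3.6889.
Apply Jensen: I(r) = log|p(0)| + Σ_k log(r/|z_k|), summed over zeros inside |z| < r.
  log(r/|z_k|) for z_k = -2: log(3.0/2) = 0.4055
  Outside zeros (-4, 5) contribute nothing to the Jensen sum.
Sum over inside zeros: 0.4055.
I(r) = log|p(0)| + (inside sum) = 3.6889 + 0.4055 = 4.0943.
Note: since some zeros are outside |z| ≤ r, the simplified n·log(r) form does NOT apply — only the inside zeros contribute.

I(r) ≈ 4.0943.


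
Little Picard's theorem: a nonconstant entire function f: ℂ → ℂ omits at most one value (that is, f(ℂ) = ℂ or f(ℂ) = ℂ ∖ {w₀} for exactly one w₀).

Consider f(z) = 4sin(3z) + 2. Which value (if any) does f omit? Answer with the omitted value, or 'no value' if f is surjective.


Little Picard bounds the complement of f(ℂ) to at most one point.
sin is entire and surjective onto ℂ: for every w ∈ ℂ, sin(ζ) = w has a solution ζ ∈ ℂ (e.g., via the complex inverse arcsin). With ζ = 3z this gives z = ζ/(3). Then 4·sin(3z) takes every value in 4·ℂ = ℂ, and adding 2 is a bijection of ℂ. So f is surjective and omits no value. (Note: only on the real line is sin bounded by [−1, 1].)

Omitted value: no value.


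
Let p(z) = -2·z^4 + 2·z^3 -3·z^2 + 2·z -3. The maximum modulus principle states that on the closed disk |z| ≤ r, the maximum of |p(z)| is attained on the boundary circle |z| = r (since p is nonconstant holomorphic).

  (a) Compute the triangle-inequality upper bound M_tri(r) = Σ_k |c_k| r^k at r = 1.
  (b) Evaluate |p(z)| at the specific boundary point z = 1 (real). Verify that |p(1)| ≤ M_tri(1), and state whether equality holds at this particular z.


Coefficients: c_0 = -3, c_1 = 2, c_2 = -3, c_3 = 2, c_4 = -2. Radius r = 1.
Part (a). Triangle bound: M_tri(r) = Σ_k |c_k| r^k
  = |-3|·1^0 + |2|·1^1 + |-3|·1^2 + |2|·1^3 + |-2|·1^4
  = 3 + 2 + 3 + 2 + 2 = 12.
This bounds M(r) := max_{|z|=r} |p(z)| from above; equality holds iff all terms c_k z^k can be made to align in phase at a single z on |z|=r.
Part (b). At z = 1 (real, on the circle |z| = r):
  p(1) = (-3)·1^0 + (2)·1^1 + (-3)·1^2 + (2)·1^3 + (-2)·1^4 = -4.
  |p(1)| = 4.
Check: |p(1)| = 4 ≤ 12 = M_tri(1). ✓ Equality does not hold at z = 1 (the coefficients have mixed signs, so the terms do not all align in phase there).

M_tri(1) = 12; |p(1)| = 4; equality at z=1: no.


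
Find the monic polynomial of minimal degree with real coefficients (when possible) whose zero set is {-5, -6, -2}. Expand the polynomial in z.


The polynomial is p(z) = ∏_{α ∈ S} (z − α), where S = {-5, -6, -2}.
Expanding the product yields: p(z) = z^3 + 13·z^2 + 52·z + 60.
The resulting polynomial has degree 3 and real coefficients as required.

p(z) = z^3 + 13·z^2 + 52·z + 60.


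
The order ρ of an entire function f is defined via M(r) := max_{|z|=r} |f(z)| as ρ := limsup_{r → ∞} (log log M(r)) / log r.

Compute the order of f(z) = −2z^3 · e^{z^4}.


M(r) = max_{|z|=r} |-2|·|z|^3·|e^{z^4}| = 2·r^3 · e^{1r^4} (the factors attain their maxima compatibly on |z|=r). Then log M(r) = log 2 + 3·log r + 1r^4, dominated by the last term, so log log M(r) ~ 4·log r. The polynomial factor -2z^3 contributes only a log r term and does not affect the order. ρ = 4.
Therefore ρ = 4.

Order ρ = 4.


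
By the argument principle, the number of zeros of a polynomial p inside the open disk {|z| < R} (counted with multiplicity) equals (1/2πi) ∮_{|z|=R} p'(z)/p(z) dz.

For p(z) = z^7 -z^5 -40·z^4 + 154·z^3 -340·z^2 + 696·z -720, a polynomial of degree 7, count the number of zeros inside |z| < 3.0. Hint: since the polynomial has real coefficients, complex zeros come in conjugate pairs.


The zeros of p are: (0 + 2i), (0 - 2i), (-3 + 3i), (-3 - 3i), 2, (2 + 1i), (2 - 1i).
Their magnitudes are: 2, 2, 4.243, 4.243, 2, 2.236, 2.236.
Zeros with |z| < R = 3.0: (0 + 2i), (0 - 2i), 2, (2 + 1i), (2 - 1i).
Count = 5.
By the argument principle, (1/2πi) ∮_{|z|=R} p'(z)/p(z) dz equals exactly this count.

Number of zeros inside |z| < 3.0: 5.


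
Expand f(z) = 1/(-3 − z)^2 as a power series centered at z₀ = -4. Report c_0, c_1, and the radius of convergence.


Let w = z − z₀, so z = z₀ + w.
Then -3 − z = -3 − (z₀ + w) = (-3 − z₀) − w = 1 − w.
f(z) = 1/(1 − w)^2 = (1/(1)^2) · (1 − w/(1))^{−2}.
By the binomial series (1−u)^{−2} = Σ_{n≥0} C(n+1, 1) u^n for |u|<1, with u = w/(1):
  c_n = C(n+1, 1) / (1)^(n+2).
  c_0 = 1/(1)^2 = 1.
  c_1 = 2/(1)^3 = 2.
The series is valid for |w/d| < 1, i.e. |z − z₀| < |d|.
Radius of convergence: R = |-3 − z₀| = |1| = 1 (distance from z₀ to the singularity z = -3).

c_0 = 1, c_1 = 2; R = 1.


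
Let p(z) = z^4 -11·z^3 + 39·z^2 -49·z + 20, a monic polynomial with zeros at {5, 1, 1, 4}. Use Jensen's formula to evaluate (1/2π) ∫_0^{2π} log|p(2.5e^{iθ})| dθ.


Zeros: 1, 1, 4, 5; r = 2.5.
Inside |z| < r: 1, 1. Outside (|z| ≥ r): 4, 5.
p(0) = 20, so log|p(0)| = log(20) = 2.9957.
Apply Jensen: I(r) = log|p(0)| + Σ_k log(r/|z_k|), summed over zeros inside |z| < r.
  log(r/|z_k|) for z_k = 1: log(2.5/1) = 0.9163
  log(r/|z_k|) for z_k = 1: log(2.5/1) = 0.9163
  Outside zeros (4, 5) contribute nothing to the Jensen sum.
Sum over inside zeros: 1.8326.
I(r) = log|p(0)| + (inside sum) = 2.9957 + 1.8326 = 4.8283.
Note: since some zeros are outside |z| ≤ r, the simplified n·log(r) form does NOT apply — only the inside zeros contribute.

I(r) ≈ 4.8283.


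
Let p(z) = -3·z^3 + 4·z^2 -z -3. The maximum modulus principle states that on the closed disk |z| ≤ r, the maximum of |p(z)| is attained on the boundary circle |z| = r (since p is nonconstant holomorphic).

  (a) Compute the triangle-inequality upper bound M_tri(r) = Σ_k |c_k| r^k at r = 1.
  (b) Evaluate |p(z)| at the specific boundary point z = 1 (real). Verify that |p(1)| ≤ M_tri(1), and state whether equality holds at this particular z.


Coefficients: c_0 = -3, c_1 = -1, c_2 = 4, c_3 = -3. Radius r = 1.
Part (a). Triangle bound: M_tri(r) = Σ_k |c_k| r^k
  = |-3|·1^0 + |-1|·1^1 + |4|·1^2 + |-3|·1^3
  = 3 + 1 + 4 + 3 = 11.
This bounds M(r) := max_{|z|=r} |p(z)| from above; equality holds iff all terms c_k z^k can be made to align in phase at a single z on |z|=r.
Part (b). At z = 1 (real, on the circle |z| = r):
  p(1) = (-3)·1^0 + (-1)·1^1 + (4)·1^2 + (-3)·1^3 = -3.
  |p(1)| = 3.
Check: |p(1)| = 3 ≤ 11 = M_tri(1). ✓ Equality does not hold at z = 1 (the coefficients have mixed signs, so the terms do not all align in phase there).

M_tri(1) = 11; |p(1)| = 3; equality at z=1: no.


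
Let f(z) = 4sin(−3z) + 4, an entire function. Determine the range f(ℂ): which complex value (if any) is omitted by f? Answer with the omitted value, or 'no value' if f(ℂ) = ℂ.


Little Picard bounds the complement of f(ℂ) to at most one point.
sin is entire and surjective onto ℂ: for every w ∈ ℂ, sin(ζ) = w has a solution ζ ∈ ℂ (e.g., via the complex inverse arcsin). With ζ = −3z this gives z = ζ/(-3). Then 4·sin(−3z) takes every value in 4·ℂ = ℂ, and adding 4 is a bijection of ℂ. So f is surjective and omits no value. (Note: only on the real line is sin bounded by [−1, 1].)

Omitted value: no value.


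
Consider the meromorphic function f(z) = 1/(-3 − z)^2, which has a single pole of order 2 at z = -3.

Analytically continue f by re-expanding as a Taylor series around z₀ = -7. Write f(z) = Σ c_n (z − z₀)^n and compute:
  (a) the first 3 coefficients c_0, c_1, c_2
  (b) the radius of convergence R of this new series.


Let w = z − z₀, so z = z₀ + w.
Then -3 − z = -3 − (z₀ + w) = (-3 − z₀) − w = 4 − w.
f(z) = 1/(4 − w)^2 = (1/(4)^2) · (1 − w/(4))^{−2}.
By the binomial series (1−u)^{−2} = Σ_{n≥0} C(n+1, 1) u^n for |u|<1, with u = w/(4):
  c_n = C(n+1, 1) / (4)^(n+2).
  c_0 = 1/(4)^2 = 1/16.
  c_1 = 2/(4)^3 = 1/32.
  c_2 = 3/(4)^4 = 3/256.
The series is valid for |w/d| < 1, i.e. |z − z₀| < |d|.
Radius of convergence: R = |-3 − z₀| = |4| = 4 (distance from z₀ to the singularity z = -3).

c_0 = 1/16, c_1 = 1/32, c_2 = 3/256; R = 4.


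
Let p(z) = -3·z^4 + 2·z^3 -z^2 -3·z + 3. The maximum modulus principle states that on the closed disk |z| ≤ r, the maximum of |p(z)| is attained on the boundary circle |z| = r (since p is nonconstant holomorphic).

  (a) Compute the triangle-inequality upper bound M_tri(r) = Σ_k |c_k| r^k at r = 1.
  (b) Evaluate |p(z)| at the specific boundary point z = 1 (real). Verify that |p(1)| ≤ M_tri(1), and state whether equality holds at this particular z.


Coefficients: c_0 = 3, c_1 = -3, c_2 = -1, c_3 = 2, c_4 = -3. Radius r = 1.
Part (a). Triangle bound: M_tri(r) = Σ_k |c_k| r^k
  = |3|·1^0 + |-3|·1^1 + |-1|·1^2 + |2|·1^3 + |-3|·1^4
  = 3 + 3 + 1 + 2 + 3 = 12.
This bounds M(r) := max_{|z|=r} |p(z)| from above; equality holds iff all terms c_k z^k can be made to align in phase at a single z on |z|=r.
Part (b). At z = 1 (real, on the circle |z| = r):
  p(1) = (3)·1^0 + (-3)·1^1 + (-1)·1^2 + (2)·1^3 + (-3)·1^4 = -2.
  |p(1)| = 2.
Check: |p(1)| = 2 ≤ 12 = M_tri(1). ✓ Equality does not hold at z = 1 (the coefficients have mixed signs, so the terms do not all align in phase there).

M_tri(1) = 12; |p(1)| = 2; equality at z=1: no.


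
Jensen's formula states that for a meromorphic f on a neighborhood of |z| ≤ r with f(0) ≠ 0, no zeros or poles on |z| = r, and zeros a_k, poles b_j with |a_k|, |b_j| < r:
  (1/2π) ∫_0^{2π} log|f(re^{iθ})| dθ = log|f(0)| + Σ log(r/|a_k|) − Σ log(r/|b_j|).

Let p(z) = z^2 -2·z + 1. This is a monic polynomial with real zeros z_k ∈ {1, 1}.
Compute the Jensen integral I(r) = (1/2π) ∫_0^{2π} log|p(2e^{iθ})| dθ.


Zeros: 1, 1; r = 2.
Inside |z| < r: 1, 1. Outside (|z| ≥ r): ∅.
p(0) = 1, so log|p(0)| = log(1) = 0.0000.
Apply Jensen: I(r) = log|p(0)| + Σ_k log(r/|z_k|), summed over zeros inside |z| < r.
  log(r/|z_k|) for z_k = 1: log(2/1) = 0.6931
  log(r/|z_k|) for z_k = 1: log(2/1) = 0.6931
Sum over inside zeros: 1.3863.
I(r) = log|p(0)| + (inside sum) = 0.0000 + 1.3863 = 1.3863.
Closed form (all zeros inside, monic): I(r) = n·log(r) = 2·log(2) = 1.3863. ✓

I(r) ≈ 1.3863.


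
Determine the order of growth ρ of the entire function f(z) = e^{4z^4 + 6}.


|e^{4z^4 + 6}| = e^{Re(4·z^4) + 6} ≤ e^{4|z|^4 + 6} = e^{4r^4 + 6} on |z| = r, so ρ ≤ 4. Choosing z on |z|=r so that 4·z^4 is real positive (always possible by picking arg z appropriately) gives |f(z)| = e^{4r^4 + 6}, matching the bound. The additive constant 6 does not affect log log M(r) ~ 4·log r. Hence ρ = 4.
Therefore ρ = 4.

Order ρ = 4.


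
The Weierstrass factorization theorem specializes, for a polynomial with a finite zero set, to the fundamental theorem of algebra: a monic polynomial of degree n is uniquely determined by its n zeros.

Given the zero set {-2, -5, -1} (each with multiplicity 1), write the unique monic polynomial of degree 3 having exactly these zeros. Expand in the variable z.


The polynomial is p(z) = ∏_{α ∈ S} (z − α), where S = {-2, -5, -1}.
Expanding the product yields: p(z) = z^3 + 8·z^2 + 17·z + 10.
The resulting polynomial has degree 3 and real coefficients as required.

p(z) = z^3 + 8·z^2 + 17·z + 10.


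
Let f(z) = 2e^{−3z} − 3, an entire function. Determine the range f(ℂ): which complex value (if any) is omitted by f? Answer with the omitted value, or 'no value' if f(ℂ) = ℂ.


Little Picard bounds the complement of f(ℂ) to at most one point.
e^{−3z} is never zero on ℂ, so 2·e^{−3z} takes every value in ℂ ∖ {0}. Adding -3 shifts the range to ℂ ∖ {-3}. Thus f omits exactly the value -3.

Omitted value: -3.


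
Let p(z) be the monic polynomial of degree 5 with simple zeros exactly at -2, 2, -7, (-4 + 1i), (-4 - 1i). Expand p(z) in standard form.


The polynomial is p(z) = ∏_{α ∈ S} (z − α), where S = {-2, 2, -7, (-4 + 1i), (-4 - 1i)}.
Expanding the product yields: p(z) = z^5 + 15·z^4 + 69·z^3 + 59·z^2 -292·z -476.
Note conjugate pairs combine to real quadratics: (z − (-4+1i))(z − (-4−1i)) = z² + 8z + 17.
The resulting polynomial has degree 5 and real coefficients as required.

p(z) = z^5 + 15·z^4 + 69·z^3 + 59·z^2 -292·z -476.


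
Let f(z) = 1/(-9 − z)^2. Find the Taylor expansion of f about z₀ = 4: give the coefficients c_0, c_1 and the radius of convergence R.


Let w = z − z₀, so z = z₀ + w.
Then -9 − z = -9 − (z₀ + w) = (-9 − z₀) − w = -13 − w.
f(z) = 1/(-13 − w)^2 = (1/(-13)^2) · (1 − w/(-13))^{−2}.
By the binomial series (1−u)^{−2} = Σ_{n≥0} C(n+1, 1) u^n for |u|<1, with u = w/(-13):
  c_n = C(n+1, 1) / (-13)^(n+2).
  c_0 = 1/(-13)^2 = 1/169.
  c_1 = 2/(-13)^3 = -2/2197.
The series is valid for |w/d| < 1, i.e. |z − z₀| < |d|.
Radius of convergence: R = |-9 − z₀| = |-13| = 13 (distance from z₀ to the singularity z = -9).

c_0 = 1/169, c_1 = -2/2197; R = 13.


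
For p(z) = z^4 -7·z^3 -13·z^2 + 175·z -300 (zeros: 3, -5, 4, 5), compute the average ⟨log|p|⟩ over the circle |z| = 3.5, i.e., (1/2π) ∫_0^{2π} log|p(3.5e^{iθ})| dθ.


Zeros: -5, 3, 4, 5; r = 3.5.
Inside |z| < r: 3. Outside (|z| ≥ r): -5, 4, 5.
p(0) = -300, so log|p(0)| = log(300) = 5.7038.
Apply Jensen: I(r) = log|p(0)| + Σ_k log(r/|z_k|), summed over zeros inside |z| < r.
  log(r/|z_k|) for z_k = 3: log(3.5/3) = 0.1542
  Outside zeros (-5, 4, 5) contribute nothing to the Jensen sum.
Sum over inside zeros: 0.1542.
I(r) = log|p(0)| + (inside sum) = 5.7038 + 0.1542 = 5.8579.
Note: since some zeros are outside |z| ≤ r, the simplified n·log(r) form does NOT apply — only the inside zeros contribute.

I(r) ≈ 5.8579.


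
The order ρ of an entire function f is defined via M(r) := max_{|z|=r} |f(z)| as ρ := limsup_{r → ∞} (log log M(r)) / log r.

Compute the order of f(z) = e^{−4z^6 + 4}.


|e^{−4z^6 + 4}| = e^{Re(-4·z^6) + 4} ≤ e^{4|z|^6 + 4} = e^{4r^6 + 4} on |z| = r, so ρ ≤ 6. Choosing z on |z|=r so that -4·z^6 is real positive (always possible by picking arg z appropriately) gives |f(z)| = e^{4r^6 + 4}, matching the bound. The additive constant 4 does not affect log log M(r) ~ 6·log r. Hence ρ = 6.
Therefore ρ = 6.

Order ρ = 6.


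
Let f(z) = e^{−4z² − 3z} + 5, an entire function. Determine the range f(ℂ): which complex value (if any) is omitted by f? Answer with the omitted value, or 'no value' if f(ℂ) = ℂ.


Little Picard bounds the complement of f(ℂ) to at most one point.
The exponent g(z) = −4z² − 3z is a nonconstant polynomial, hence surjective onto ℂ. So e^{g(z)} takes every value in {e^w : w ∈ ℂ} = ℂ ∖ {0}. Adding 5 shifts the range to ℂ ∖ {5}. f omits exactly 5.

Omitted value: 5.


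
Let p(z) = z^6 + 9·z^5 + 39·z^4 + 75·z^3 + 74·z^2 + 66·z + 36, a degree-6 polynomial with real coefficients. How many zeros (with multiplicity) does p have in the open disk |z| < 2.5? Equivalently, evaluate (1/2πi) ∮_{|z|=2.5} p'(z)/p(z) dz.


The zeros of p are: (0 + 1i), (0 - 1i), -2, (-3 + 3i), (-3 - 3i), -1.
Their magnitudes are: 1, 1, 2, 4.243, 4.243, 1.
Zeros with |z| < R = 2.5: (0 + 1i), (0 - 1i), -2, -1.
Count = 4.
By the argument principle, (1/2πi) ∮_{|z|=R} p'(z)/p(z) dz equals exactly this count.

Number of zeros inside |z| < 2.5: 4.


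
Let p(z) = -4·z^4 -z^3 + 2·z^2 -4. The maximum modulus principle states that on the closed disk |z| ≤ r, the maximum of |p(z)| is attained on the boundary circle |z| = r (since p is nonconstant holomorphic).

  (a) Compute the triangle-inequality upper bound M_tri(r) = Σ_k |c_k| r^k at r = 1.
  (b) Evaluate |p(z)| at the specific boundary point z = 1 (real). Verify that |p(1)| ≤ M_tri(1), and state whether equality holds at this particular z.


Coefficients: c_0 = -4, c_1 = 0, c_2 = 2, c_3 = -1, c_4 = -4. Radius r = 1.
Part (a). Triangle bound: M_tri(r) = Σ_k |c_k| r^k
  = |-4|·1^0 + |0|·1^1 + |2|·1^2 + |-1|·1^3 + |-4|·1^4
  = 4 + 0 + 2 + 1 + 4 = 11.
This bounds M(r) := max_{|z|=r} |p(z)| from above; equality holds iff all terms c_k z^k can be made to align in phase at a single z on |z|=r.
Part (b). At z = 1 (real, on the circle |z| = r):
  p(1) = (-4)·1^0 + (0)·1^1 + (2)·1^2 + (-1)·1^3 + (-4)·1^4 = -7.
  |p(1)| = 7.
Check: |p(1)| = 7 ≤ 11 = M_tri(1). ✓ Equality does not hold at z = 1 (the coefficients have mixed signs, so the terms do not all align in phase there).

M_tri(1) = 11; |p(1)| = 7; equality at z=1: no.


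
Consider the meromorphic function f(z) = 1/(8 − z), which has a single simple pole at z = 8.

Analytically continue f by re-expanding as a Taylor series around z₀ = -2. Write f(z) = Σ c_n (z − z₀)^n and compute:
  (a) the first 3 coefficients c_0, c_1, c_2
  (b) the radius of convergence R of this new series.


Let w = z − z₀, so z = z₀ + w.
Then 8 − z = 8 − (z₀ + w) = (8 − z₀) − w = 10 − w.
f(z) = 1/(10 − w) = (1/(10)) · 1/(1 − w/(10)) = Σ_{n≥0} w^n / (10)^(n+1).
So c_n = 1/(10)^(n+1):
  c_0 = 1/(10)^1 = 1/10.
  c_1 = 1/(10)^2 = 1/100.
  c_2 = 1/(10)^3 = 1/1000.
The series is valid for |w/d| < 1, i.e. |z − z₀| < |d|.
Radius of convergence: R = |8 − z₀| = |10| = 10 (distance from z₀ to the singularity z = 8).

c_0 = 1/10, c_1 = 1/100, c_2 = 1/1000; R = 10.


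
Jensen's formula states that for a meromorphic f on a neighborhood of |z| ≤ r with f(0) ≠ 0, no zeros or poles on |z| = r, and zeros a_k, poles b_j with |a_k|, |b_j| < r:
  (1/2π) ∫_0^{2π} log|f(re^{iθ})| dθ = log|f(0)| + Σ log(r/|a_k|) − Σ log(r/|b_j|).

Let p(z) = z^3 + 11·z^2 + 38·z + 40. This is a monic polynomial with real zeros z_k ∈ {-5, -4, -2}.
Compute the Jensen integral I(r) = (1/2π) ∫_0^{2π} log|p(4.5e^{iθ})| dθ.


Zeros: -5, -4, -2; r = 4.5.
Inside |z| < r: -4, -2. Outside (|z| ≥ r): -5.
p(0) = 40, so log|p(0)| = log(40) = 3.6889.
Apply Jensen: I(r) = log|p(0)| + Σ_k log(r/|z_k|), summed over zeros inside |z| < r.
  log(r/|z_k|) for z_k = -4: log(4.5/4) = 0.1178
  log(r/|z_k|) for z_k = -2: log(4.5/2) = 0.8109
  Outside zeros (-5) contribute nothing to the Jensen sum.
Sum over inside zeros: 0.9287.
I(r) = log|p(0)| + (inside sum) = 3.6889 + 0.9287 = 4.6176.
Note: since some zeros are outside |z| ≤ r, the simplified n·log(r) form does NOT apply — only the inside zeros contribute.

I(r) ≈ 4.6176.


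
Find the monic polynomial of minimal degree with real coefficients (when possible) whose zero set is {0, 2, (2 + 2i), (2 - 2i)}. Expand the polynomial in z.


The polynomial is p(z) = ∏_{α ∈ S} (z − α), where S = {0, 2, (2 + 2i), (2 - 2i)}.
Expanding the product yields: p(z) = z^4 -6·z^3 + 16·z^2 -16·z.
Note conjugate pairs combine to real quadratics: (z − (2+2i))(z − (2−2i)) = z² − 4z + 8.
The resulting polynomial has degree 4 and real coefficients as required.

p(z) = z^4 -6·z^3 + 16·z^2 -16·z.


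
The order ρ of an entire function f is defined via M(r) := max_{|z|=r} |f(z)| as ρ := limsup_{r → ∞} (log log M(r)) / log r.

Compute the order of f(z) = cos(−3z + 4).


cos(w) is a linear combination of e^{iw} and e^{−iw} (or e^w, e^{−w} in the hyperbolic case), so |cos(w)| ≤ e^{|w|}. With w = −3z + 4, |w| ≤ 3|z| + 4 = 3r + 4 on |z| = r, giving M(r) ≤ e^{3r + 4}, so ρ ≤ 1. On a suitable ray (z = it for sin/cos; z = t for sinh/cosh, t real → ∞), |cos(−3z + 4)| grows like e^{3|t|}/2, so ρ ≥ 1. Hence ρ = 1.
Therefore ρ = 1.

Order ρ = 1.


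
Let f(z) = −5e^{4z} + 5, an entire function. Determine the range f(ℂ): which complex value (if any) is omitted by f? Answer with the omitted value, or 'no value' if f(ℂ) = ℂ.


Little Picard bounds the complement of f(ℂ) to at most one point.
e^{4z} is never zero on ℂ, so -5·e^{4z} takes every value in ℂ ∖ {0}. Adding 5 shifts the range to ℂ ∖ {5}. Thus f omits exactly the value 5.

Omitted value: 5.


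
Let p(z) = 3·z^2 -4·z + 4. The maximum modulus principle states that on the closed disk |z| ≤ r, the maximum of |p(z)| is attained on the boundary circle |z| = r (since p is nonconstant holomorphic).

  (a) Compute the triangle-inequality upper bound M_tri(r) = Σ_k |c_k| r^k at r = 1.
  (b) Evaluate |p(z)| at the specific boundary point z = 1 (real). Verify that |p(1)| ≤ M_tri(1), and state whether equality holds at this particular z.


Coefficients: c_0 = 4, c_1 = -4, c_2 = 3. Radius r = 1.
Part (a). Triangle bound: M_tri(r) = Σ_k |c_k| r^k
  = |4|·1^0 + |-4|·1^1 + |3|·1^2
  = 4 + 4 + 3 = 11.
This bounds M(r) := max_{|z|=r} |p(z)| from above; equality holds iff all terms c_k z^k can be made to align in phase at a single z on |z|=r.
Part (b). At z = 1 (real, on the circle |z| = r):
  p(1) = (4)·1^0 + (-4)·1^1 + (3)·1^2 = 3.
  |p(1)| = 3.
Check: |p(1)| = 3 ≤ 11 = M_tri(1). ✓ Equality does not hold at z = 1 (the coefficients have mixed signs, so the terms do not all align in phase there).

M_tri(1) = 11; |p(1)| = 3; equality at z=1: no.


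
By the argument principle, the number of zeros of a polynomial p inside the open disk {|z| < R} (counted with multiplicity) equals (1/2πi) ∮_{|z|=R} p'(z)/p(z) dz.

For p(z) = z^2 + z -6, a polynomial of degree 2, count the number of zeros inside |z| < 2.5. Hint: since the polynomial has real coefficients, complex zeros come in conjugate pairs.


The zeros of p are: 2, -3.
Their magnitudes are: 2, 3.
Zeros with |z| < R = 2.5: 2.
Count = 1.
By the argument principle, (1/2πi) ∮_{|z|=R} p'(z)/p(z) dz equals exactly this count.

Number of zeros inside |z| < 2.5: 1.


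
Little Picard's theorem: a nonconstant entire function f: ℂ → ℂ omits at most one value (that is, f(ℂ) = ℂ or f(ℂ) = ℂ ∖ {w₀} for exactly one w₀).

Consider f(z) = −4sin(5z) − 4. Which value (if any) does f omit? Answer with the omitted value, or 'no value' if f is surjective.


Little Picard bounds the complement of f(ℂ) to at most one point.
sin is entire and surjective onto ℂ: for every w ∈ ℂ, sin(ζ) = w has a solution ζ ∈ ℂ (e.g., via the complex inverse arcsin). With ζ = 5z this gives z = ζ/(5). Then -4·sin(5z) takes every value in -4·ℂ = ℂ, and adding -4 is a bijection of ℂ. So f is surjective and omits no value. (Note: only on the real line is sin bounded by [−1, 1].)

Omitted value: no value.


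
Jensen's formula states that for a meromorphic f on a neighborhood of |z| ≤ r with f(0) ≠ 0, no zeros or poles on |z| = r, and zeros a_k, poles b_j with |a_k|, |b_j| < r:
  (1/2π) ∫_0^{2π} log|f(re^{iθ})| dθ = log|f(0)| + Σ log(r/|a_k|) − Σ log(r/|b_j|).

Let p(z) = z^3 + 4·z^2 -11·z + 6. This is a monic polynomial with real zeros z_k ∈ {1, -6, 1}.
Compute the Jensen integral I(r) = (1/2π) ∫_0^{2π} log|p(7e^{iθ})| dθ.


Zeros: -6, 1, 1; r = 7.
Inside |z| < r: -6, 1, 1. Outside (|z| ≥ r): ∅.
p(0) = 6, so log|p(0)| = log(6) = 1.7918.
Apply Jensen: I(r) = log|p(0)| + Σ_k log(r/|z_k|), summed over zeros inside |z| < r.
  log(r/|z_k|) for z_k = 1: log(7/1) = 1.9459
  log(r/|z_k|) for z_k = -6: log(7/6) = 0.1542
  log(r/|z_k|) for z_k = 1: log(7/1) = 1.9459
Sum over inside zeros: 4.0460.
I(r) = log|p(0)| + (inside sum) = 1.7918 + 4.0460 = 5.8377.
Closed form (all zeros inside, monic): I(r) = n·log(r) = 3·log(7) = 5.8377. ✓

I(r) ≈ 5.8377.


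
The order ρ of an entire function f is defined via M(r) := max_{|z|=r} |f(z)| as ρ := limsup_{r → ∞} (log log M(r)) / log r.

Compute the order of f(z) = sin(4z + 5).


sin(w) is a linear combination of e^{iw} and e^{−iw} (or e^w, e^{−w} in the hyperbolic case), so |sin(w)| ≤ e^{|w|}. With w = 4z + 5, |w| ≤ 4|z| + 5 = 4r + 5 on |z| = r, giving M(r) ≤ e^{4r + 5}, so ρ ≤ 1. On a suitable ray (z = it for sin/cos; z = t for sinh/cosh, t real → ∞), |sin(4z + 5)| grows like e^{4|t|}/2, so ρ ≥ 1. Hence ρ = 1.
Therefore ρ = 1.

Order ρ = 1.


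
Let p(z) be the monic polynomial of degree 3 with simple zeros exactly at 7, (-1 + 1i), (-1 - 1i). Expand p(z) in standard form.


The polynomial is p(z) = ∏_{α ∈ S} (z − α), where S = {7, (-1 + 1i), (-1 - 1i)}.
Expanding the product yields: p(z) = z^3 -5·z^2 -12·z -14.
Note conjugate pairs combine to real quadratics: (z − (-1+1i))(z − (-1−1i)) = z² + 2z + 2.
The resulting polynomial has degree 3 and real coefficients as required.

p(z) = z^3 -5·z^2 -12·z -14.


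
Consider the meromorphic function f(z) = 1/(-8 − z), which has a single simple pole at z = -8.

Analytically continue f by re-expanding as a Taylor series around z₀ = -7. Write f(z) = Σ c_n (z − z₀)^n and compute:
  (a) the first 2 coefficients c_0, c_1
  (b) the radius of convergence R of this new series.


Let w = z − z₀, so z = z₀ + w.
Then -8 − z = -8 − (z₀ + w) = (-8 − z₀) − w = -1 − w.
f(z) = 1/(-1 − w) = (1/(-1)) · 1/(1 − w/(-1)) = Σ_{n≥0} w^n / (-1)^(n+1).
So c_n = 1/(-1)^(n+1):
  c_0 = 1/(-1)^1 = -1.
  c_1 = 1/(-1)^2 = 1.
The series is valid for |w/d| < 1, i.e. |z − z₀| < |d|.
Radius of convergence: R = |-8 − z₀| = |-1| = 1 (distance from z₀ to the singularity z = -8).

c_0 = -1, c_1 = 1; R = 1.


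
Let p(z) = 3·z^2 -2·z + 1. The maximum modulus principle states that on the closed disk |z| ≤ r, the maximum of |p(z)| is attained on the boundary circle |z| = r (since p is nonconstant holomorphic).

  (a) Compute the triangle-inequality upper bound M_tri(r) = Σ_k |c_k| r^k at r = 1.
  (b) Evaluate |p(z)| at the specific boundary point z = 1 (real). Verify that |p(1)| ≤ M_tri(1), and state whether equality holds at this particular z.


Coefficients: c_0 = 1, c_1 = -2, c_2 = 3. Radius r = 1.
Part (a). Triangle bound: M_tri(r) = Σ_k |c_k| r^k
  = |1|·1^0 + |-2|·1^1 + |3|·1^2
  = 1 + 2 + 3 = 6.
This bounds M(r) := max_{|z|=r} |p(z)| from above; equality holds iff all terms c_k z^k can be made to align in phase at a single z on |z|=r.
Part (b). At z = 1 (real, on the circle |z| = r):
  p(1) = (1)·1^0 + (-2)·1^1 + (3)·1^2 = 2.
  |p(1)| = 2.
Check: |p(1)| = 2 ≤ 6 = M_tri(1). ✓ Equality does not hold at z = 1 (the coefficients have mixed signs, so the terms do not all align in phase there).

M_tri(1) = 6; |p(1)| = 2; equality at z=1: no.


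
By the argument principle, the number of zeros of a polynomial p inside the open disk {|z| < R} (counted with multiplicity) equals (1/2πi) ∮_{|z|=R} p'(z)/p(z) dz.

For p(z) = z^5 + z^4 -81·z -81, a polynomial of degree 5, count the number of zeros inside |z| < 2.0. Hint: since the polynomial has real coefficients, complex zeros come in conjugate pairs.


The zeros of p are: -1, (0 + 3i), (0 - 3i), 3, -3.
Their magnitudes are: 1, 3, 3, 3, 3.
Zeros with |z| < R = 2.0: -1.
Count = 1.
By the argument principle, (1/2πi) ∮_{|z|=R} p'(z)/p(z) dz equals exactly this count.

Number of zeros inside |z| < 2.0: 1.


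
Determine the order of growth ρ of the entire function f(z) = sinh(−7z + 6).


sinh(w) is a linear combination of e^{iw} and e^{−iw} (or e^w, e^{−w} in the hyperbolic case), so |sinh(w)| ≤ e^{|w|}. With w = −7z + 6, |w| ≤ 7|z| + 6 = 7r + 6 on |z| = r, giving M(r) ≤ e^{7r + 6}, so ρ ≤ 1. On a suitable ray (z = it for sin/cos; z = t for sinh/cosh, t real → ∞), |sinh(−7z + 6)| grows like e^{7|t|}/2, so ρ ≥ 1. Hence ρ = 1.
Therefore ρ = 1.

Order ρ = 1.


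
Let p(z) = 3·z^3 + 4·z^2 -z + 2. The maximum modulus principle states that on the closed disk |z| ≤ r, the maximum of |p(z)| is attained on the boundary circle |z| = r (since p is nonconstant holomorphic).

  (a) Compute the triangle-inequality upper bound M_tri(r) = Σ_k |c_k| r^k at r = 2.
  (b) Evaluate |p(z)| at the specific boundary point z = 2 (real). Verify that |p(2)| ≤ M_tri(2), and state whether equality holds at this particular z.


Coefficients: c_0 = 2, c_1 = -1, c_2 = 4, c_3 = 3. Radius r = 2.
Part (a). Triangle bound: M_tri(r) = Σ_k |c_k| r^k
  = |2|·2^0 + |-1|·2^1 + |4|·2^2 + |3|·2^3
  = 2 + 2 + 16 + 24 = 44.
This bounds M(r) := max_{|z|=r} |p(z)| from above; equality holds iff all terms c_k z^k can be made to align in phase at a single z on |z|=r.
Part (b). At z = 2 (real, on the circle |z| = r):
  p(2) = (2)·2^0 + (-1)·2^1 + (4)·2^2 + (3)·2^3 = 40.
  |p(2)| = 40.
Check: |p(2)| = 40 ≤ 44 = M_tri(2). ✓ Equality does not hold at z = 2 (the coefficients have mixed signs, so the terms do not all align in phase there).

M_tri(2) = 44; |p(2)| = 40; equality at z=2: no.


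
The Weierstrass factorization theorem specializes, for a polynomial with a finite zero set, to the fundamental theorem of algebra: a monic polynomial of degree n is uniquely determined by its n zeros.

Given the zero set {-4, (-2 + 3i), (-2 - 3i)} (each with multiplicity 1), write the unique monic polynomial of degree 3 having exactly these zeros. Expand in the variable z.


The polynomial is p(z) = ∏_{α ∈ S} (z − α), where S = {-4, (-2 + 3i), (-2 - 3i)}.
Expanding the product yields: p(z) = z^3 + 8·z^2 + 29·z + 52.
Note conjugate pairs combine to real quadratics: (z − (-2+3i))(z − (-2−3i)) = z² + 4z + 13.
The resulting polynomial has degree 3 and real coefficients as required.

p(z) = z^3 + 8·z^2 + 29·z + 52.


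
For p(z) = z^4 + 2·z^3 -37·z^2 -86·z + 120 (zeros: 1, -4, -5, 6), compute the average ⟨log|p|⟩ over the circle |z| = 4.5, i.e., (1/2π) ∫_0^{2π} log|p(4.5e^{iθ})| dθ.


Zeros: -5, -4, 1, 6; r = 4.5.
Inside |z| < r: -4, 1. Outside (|z| ≥ r): -5, 6.
p(0) = 120, so log|p(0)| = log(120) = 4.7875.
Apply Jensen: I(r) = log|p(0)| + Σ_k log(r/|z_k|), summed over zeros inside |z| < r.
  log(r/|z_k|) for z_k = 1: log(4.5/1) = 1.5041
  log(r/|z_k|) for z_k = -4: log(4.5/4) = 0.1178
  Outside zeros (-5, 6) contribute nothing to the Jensen sum.
Sum over inside zeros: 1.6219.
I(r) = log|p(0)| + (inside sum) = 4.7875 + 1.6219 = 6.4094.
Note: since some zeros are outside |z| ≤ r, the simplified n·log(r) form does NOT apply — only the inside zeros contribute.

I(r) ≈ 6.4094.


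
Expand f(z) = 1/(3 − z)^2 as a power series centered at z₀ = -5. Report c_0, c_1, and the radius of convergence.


Let w = z − z₀, so z = z₀ + w.
Then 3 − z = 3 − (z₀ + w) = (3 − z₀) − w = 8 − w.
f(z) = 1/(8 − w)^2 = (1/(8)^2) · (1 − w/(8))^{−2}.
By the binomial series (1−u)^{−2} = Σ_{n≥0} C(n+1, 1) u^n for |u|<1, with u = w/(8):
  c_n = C(n+1, 1) / (8)^(n+2).
  c_0 = 1/(8)^2 = 1/64.
  c_1 = 2/(8)^3 = 1/256.
The series is valid for |w/d| < 1, i.e. |z − z₀| < |d|.
Radius of convergence: R = |3 − z₀| = |8| = 8 (distance from z₀ to the singularity z = 3).

c_0 = 1/64, c_1 = 1/256; R = 8.
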